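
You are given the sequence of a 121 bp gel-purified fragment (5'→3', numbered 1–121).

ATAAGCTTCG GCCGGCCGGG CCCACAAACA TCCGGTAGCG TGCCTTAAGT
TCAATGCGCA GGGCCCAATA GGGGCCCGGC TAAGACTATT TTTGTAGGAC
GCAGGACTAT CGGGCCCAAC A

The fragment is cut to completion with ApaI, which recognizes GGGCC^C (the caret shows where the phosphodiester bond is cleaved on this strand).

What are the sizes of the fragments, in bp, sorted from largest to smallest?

43, 40, 22, 11, 5 bp

ApaI sites (GGGCCC) start at positions 18, 61, 72, 112.
ApaI cuts after base 5 of each site (before the last base), so after positions 22, 65, 76, 116.
Linear molecule, 4 cuts → 5 fragments:
  1–22 → 22 bp
  23–65 → 43 bp
  66–76 → 11 bp
  77–116 → 40 bp
  117–121 → 5 bp
Sorted largest to smallest: 43, 40, 22, 11, 5 bp.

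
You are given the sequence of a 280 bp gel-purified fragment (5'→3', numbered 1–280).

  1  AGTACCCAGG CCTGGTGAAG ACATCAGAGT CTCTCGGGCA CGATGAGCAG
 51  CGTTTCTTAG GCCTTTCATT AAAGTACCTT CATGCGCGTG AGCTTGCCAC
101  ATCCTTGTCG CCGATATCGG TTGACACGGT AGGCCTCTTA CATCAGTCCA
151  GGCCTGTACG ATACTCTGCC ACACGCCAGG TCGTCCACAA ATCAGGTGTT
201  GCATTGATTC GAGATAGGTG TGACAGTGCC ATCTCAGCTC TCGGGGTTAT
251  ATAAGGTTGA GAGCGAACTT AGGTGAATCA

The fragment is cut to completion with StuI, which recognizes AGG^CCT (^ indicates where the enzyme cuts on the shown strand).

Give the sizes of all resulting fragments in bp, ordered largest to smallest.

StuI sites (AGGCCT) start at positions 8, 59, 131, 150.
StuI cuts after base 3 of each site, so after positions 10, 61, 133, 152.
Linear molecule, 4 cuts → 5 fragments:
  1–10 → 10 bp
  11–61 → 51 bp
  62–133 → 72 bp
  134–152 → 19 bp
  153–280 → 128 bp
Sorted largest to smallest: 128, 72, 51, 19, 10 bp.

128, 72, 51, 19, 10 bp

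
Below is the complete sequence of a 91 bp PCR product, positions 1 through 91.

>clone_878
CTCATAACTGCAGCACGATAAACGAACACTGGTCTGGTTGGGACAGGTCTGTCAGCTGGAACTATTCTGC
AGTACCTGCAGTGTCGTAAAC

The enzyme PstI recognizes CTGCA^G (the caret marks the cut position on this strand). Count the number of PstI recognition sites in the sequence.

CTGCAG occurs starting at positions 8, 67, 76.
PstI cuts at 3 sites.

3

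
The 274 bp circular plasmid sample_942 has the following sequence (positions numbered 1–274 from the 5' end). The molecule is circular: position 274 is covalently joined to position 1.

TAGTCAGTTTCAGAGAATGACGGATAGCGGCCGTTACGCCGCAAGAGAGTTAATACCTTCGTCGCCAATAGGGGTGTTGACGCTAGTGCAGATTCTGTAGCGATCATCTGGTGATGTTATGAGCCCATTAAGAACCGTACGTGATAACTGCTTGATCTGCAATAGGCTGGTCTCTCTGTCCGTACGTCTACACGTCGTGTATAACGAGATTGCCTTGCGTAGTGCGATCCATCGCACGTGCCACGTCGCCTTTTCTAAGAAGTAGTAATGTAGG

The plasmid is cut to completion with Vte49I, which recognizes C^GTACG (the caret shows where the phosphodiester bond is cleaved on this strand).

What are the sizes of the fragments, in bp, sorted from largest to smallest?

229, 45 bp

Vte49I sites (CGTACG) start at positions 136, 181.
Vte49I cuts after the first base of each site, so after positions 136, 181.
Circular molecule, 2 cuts → 2 fragments:
  137–181 → 45 bp
  182–274 then 1–136 → 93 + 136 = 229 bp
Sorted largest to smallest: 229, 45 bp.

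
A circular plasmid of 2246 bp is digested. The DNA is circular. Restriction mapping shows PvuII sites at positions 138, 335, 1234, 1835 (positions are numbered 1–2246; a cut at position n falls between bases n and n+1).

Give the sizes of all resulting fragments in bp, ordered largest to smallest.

899, 601, 549, 197 bp

Circular molecule, 4 cuts → 4 fragments:
  335 − 138 = 197 bp
  1234 − 335 = 899 bp
  1835 − 1234 = 601 bp
  wrap: 2246 − 1835 + 138 = 549 bp
Sorted largest to smallest: 899, 601, 549, 197 bp.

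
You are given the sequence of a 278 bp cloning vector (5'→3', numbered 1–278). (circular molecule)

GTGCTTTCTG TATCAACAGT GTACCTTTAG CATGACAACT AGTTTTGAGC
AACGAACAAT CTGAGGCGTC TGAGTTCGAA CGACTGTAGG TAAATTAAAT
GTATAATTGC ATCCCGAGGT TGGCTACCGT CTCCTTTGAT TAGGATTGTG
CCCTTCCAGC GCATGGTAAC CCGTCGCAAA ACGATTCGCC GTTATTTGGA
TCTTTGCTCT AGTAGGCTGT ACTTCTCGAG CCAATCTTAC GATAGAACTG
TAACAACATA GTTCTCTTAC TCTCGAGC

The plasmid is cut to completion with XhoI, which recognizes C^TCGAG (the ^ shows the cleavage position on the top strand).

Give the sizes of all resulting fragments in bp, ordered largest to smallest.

231, 47 bp

XhoI sites (CTCGAG) start at positions 225, 272.
XhoI cuts after the first base of each site, so after positions 225, 272.
Circular molecule, 2 cuts → 2 fragments:
  226–272 → 47 bp
  273–278 then 1–225 → 6 + 225 = 231 bp
Sorted largest to smallest: 231, 47 bp.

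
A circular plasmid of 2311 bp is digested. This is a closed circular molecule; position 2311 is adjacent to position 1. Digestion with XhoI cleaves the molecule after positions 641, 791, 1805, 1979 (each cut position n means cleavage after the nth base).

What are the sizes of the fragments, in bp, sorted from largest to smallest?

1014, 973, 174, 150 bp

Circular molecule, 4 cuts → 4 fragments:
  791 − 641 = 150 bp
  1805 − 791 = 1014 bp
  1979 − 1805 = 174 bp
  wrap: 2311 − 1979 + 641 = 973 bp
Sorted largest to smallest: 1014, 973, 174, 150 bp.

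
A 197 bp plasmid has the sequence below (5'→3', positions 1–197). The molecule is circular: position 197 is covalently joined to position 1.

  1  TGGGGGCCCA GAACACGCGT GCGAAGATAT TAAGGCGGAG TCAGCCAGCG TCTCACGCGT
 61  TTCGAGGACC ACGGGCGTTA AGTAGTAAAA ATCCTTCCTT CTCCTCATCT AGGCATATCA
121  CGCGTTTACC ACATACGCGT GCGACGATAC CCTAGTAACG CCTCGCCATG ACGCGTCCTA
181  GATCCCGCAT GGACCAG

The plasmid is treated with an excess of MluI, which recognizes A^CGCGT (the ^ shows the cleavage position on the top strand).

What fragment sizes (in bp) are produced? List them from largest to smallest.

MluI sites (ACGCGT) start at positions 15, 55, 120, 135, 171.
MluI cuts after the first base of each site, so after positions 15, 55, 120, 135, 171.
Circular molecule, 5 cuts → 5 fragments:
  16–55 → 40 bp
  56–120 → 65 bp
  121–135 → 15 bp
  136–171 → 36 bp
  172–197 then 1–15 → 26 + 15 = 41 bp
Sorted largest to smallest: 65, 41, 40, 36, 15 bp.

65, 41, 40, 36, 15 bp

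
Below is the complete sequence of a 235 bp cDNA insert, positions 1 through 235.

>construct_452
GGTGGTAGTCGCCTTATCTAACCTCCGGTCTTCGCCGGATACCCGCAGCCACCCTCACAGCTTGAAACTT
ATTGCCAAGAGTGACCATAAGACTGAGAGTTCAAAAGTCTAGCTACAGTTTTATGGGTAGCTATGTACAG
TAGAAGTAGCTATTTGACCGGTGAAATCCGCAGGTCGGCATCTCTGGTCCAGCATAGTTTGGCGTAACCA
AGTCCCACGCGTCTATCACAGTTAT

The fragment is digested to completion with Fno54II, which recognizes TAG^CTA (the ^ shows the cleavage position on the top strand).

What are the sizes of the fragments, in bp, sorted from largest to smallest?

112, 86, 19, 18 bp

Fno54II sites (TAGCTA) start at positions 110, 128, 147.
Fno54II cuts after base 3 of each site, so after positions 112, 130, 149.
Linear molecule, 3 cuts → 4 fragments:
  1–112 → 112 bp
  113–130 → 18 bp
  131–149 → 19 bp
  150–235 → 86 bp
Sorted largest to smallest: 112, 86, 19, 18 bp.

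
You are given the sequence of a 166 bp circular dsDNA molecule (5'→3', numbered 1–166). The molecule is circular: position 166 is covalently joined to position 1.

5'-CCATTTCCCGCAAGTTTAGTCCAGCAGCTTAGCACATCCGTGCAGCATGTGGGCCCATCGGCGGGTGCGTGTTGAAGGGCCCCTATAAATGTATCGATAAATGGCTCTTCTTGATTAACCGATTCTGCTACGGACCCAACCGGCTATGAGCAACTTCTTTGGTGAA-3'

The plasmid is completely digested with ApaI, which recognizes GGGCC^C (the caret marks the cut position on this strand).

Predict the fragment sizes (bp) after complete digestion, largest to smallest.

140, 26 bp

ApaI sites (GGGCCC) start at positions 51, 77.
ApaI cuts after base 5 of each site (before the last base), so after positions 55, 81.
Circular molecule, 2 cuts → 2 fragments:
  56–81 → 26 bp
  82–166 then 1–55 → 85 + 55 = 140 bp
Sorted largest to smallest: 140, 26 bp.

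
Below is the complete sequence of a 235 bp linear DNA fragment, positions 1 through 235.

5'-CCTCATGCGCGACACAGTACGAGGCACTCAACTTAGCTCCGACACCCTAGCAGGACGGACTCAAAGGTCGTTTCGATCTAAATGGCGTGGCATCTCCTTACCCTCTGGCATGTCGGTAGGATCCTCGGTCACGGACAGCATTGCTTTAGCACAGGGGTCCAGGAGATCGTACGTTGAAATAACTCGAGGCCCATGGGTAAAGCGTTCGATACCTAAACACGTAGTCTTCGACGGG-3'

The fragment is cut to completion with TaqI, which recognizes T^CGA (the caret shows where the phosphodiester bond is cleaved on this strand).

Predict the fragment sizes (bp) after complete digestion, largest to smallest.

TaqI sites (TCGA) start at positions 73, 184, 206, 228.
TaqI cuts after the first base of each site, so after positions 73, 184, 206, 228.
Linear molecule, 4 cuts → 5 fragments:
  1–73 → 73 bp
  74–184 → 111 bp
  185–206 → 22 bp
  207–228 → 22 bp
  229–235 → 7 bp
Sorted largest to smallest: 111, 73, 22, 22, 7 bp.

111, 73, 22, 22, 7 bp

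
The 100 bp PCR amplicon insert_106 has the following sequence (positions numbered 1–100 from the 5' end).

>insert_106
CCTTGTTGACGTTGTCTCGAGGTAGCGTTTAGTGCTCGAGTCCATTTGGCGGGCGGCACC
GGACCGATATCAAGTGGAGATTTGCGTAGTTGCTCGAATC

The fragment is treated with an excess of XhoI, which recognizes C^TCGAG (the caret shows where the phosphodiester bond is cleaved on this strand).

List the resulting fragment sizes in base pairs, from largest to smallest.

65, 19, 16 bp

XhoI sites (CTCGAG) start at positions 16, 35.
XhoI cuts after the first base of each site, so after positions 16, 35.
Linear molecule, 2 cuts → 3 fragments:
  1–16 → 16 bp
  17–35 → 19 bp
  36–100 → 65 bp
Sorted largest to smallest: 65, 19, 16 bp.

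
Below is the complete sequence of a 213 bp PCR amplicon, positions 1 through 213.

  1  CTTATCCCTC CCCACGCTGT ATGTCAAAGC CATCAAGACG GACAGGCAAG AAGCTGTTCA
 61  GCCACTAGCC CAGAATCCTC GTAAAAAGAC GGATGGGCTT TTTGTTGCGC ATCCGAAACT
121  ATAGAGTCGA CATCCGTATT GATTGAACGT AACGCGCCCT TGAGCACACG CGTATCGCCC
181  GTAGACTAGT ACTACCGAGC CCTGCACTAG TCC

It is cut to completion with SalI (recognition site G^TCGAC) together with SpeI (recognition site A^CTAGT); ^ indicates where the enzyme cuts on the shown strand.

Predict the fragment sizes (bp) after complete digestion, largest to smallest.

126, 59, 21, 7 bp

The SalI site (GTCGAC) starts at position 126.
SalI cuts after the first base of each site, so after position 126.
SpeI sites (ACTAGT) start at positions 185, 206.
SpeI cuts after the first base of each site, so after positions 185, 206.
Combined cut positions: 126, 185, 206.
Linear molecule, 3 cuts → 4 fragments:
  1–126 → 126 bp
  127–185 → 59 bp
  186–206 → 21 bp
  207–213 → 7 bp
Sorted largest to smallest: 126, 59, 21, 7 bp.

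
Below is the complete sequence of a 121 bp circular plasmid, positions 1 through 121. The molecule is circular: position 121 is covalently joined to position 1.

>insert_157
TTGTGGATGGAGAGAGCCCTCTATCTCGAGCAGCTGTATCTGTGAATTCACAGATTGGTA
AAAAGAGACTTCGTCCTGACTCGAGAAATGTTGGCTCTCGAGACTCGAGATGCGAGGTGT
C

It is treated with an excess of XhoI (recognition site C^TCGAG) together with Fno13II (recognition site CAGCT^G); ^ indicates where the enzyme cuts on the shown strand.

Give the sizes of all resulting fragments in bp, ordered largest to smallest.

45, 42, 17, 10, 7 bp

XhoI sites (CTCGAG) start at positions 25, 80, 97, 104.
XhoI cuts after the first base of each site, so after positions 25, 80, 97, 104.
The Fno13II site (CAGCTG) starts at position 31.
Fno13II cuts after base 5 of each site (before the last base), so after position 35.
Combined cut positions: 25, 35, 80, 97, 104.
Circular molecule, 5 cuts → 5 fragments:
  26–35 → 10 bp
  36–80 → 45 bp
  81–97 → 17 bp
  98–104 → 7 bp
  105–121 then 1–25 → 17 + 25 = 42 bp
Sorted largest to smallest: 45, 42, 17, 10, 7 bp.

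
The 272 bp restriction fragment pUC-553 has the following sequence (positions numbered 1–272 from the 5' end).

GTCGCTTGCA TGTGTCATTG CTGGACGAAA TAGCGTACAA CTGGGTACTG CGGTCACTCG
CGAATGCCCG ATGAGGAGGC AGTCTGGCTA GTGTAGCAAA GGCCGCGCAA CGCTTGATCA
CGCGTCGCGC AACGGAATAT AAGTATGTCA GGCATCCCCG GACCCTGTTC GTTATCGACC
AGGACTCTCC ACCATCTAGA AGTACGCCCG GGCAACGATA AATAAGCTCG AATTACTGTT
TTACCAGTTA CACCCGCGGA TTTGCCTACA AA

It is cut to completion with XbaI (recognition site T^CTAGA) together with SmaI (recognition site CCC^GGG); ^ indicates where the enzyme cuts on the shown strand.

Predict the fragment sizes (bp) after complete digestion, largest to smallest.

195, 63, 14 bp

The XbaI site (TCTAGA) starts at position 195.
XbaI cuts after the first base of each site, so after position 195.
The SmaI site (CCCGGG) starts at position 207.
SmaI cuts after base 3 of each site, so after position 209.
Combined cut positions: 195, 209.
Linear molecule, 2 cuts → 3 fragments:
  1–195 → 195 bp
  196–209 → 14 bp
  210–272 → 63 bp
Sorted largest to smallest: 195, 63, 14 bp.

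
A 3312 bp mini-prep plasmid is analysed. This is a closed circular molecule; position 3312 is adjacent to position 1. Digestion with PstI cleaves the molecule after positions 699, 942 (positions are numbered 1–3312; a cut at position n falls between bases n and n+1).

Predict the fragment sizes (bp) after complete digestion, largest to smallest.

3069, 243 bp

Circular molecule, 2 cuts → 2 fragments:
  942 − 699 = 243 bp
  wrap: 3312 − 942 + 699 = 3069 bp
Sorted largest to smallest: 3069, 243 bp.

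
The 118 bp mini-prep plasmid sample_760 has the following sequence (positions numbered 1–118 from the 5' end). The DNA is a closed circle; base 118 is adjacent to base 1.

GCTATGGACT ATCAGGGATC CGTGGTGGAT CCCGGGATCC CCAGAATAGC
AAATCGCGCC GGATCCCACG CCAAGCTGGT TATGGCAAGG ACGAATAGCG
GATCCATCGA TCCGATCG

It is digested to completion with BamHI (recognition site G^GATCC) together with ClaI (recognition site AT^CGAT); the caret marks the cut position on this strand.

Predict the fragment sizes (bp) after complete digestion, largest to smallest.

BamHI sites (GGATCC) start at positions 16, 27, 35, 61, 100.
BamHI cuts after the first base of each site, so after positions 16, 27, 35, 61, 100.
The ClaI site (ATCGAT) starts at position 106.
ClaI cuts after base 2 of each site, so after position 107.
Combined cut positions: 16, 27, 35, 61, 100, 107.
Circular molecule, 6 cuts → 6 fragments:
  17–27 → 11 bp
  28–35 → 8 bp
  36–61 → 26 bp
  62–100 → 39 bp
  101–107 → 7 bp
  108–118 then 1–16 → 11 + 16 = 27 bp
Sorted largest to smallest: 39, 27, 26, 11, 8, 7 bp.

39, 27, 26, 11, 8, 7 bp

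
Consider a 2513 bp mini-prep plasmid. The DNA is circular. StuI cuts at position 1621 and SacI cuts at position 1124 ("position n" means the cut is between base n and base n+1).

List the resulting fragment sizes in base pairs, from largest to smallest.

Combined cut positions (sorted): 1124, 1621.
Circular molecule, 2 cuts → 2 fragments:
  1621 − 1124 = 497 bp
  wrap: 2513 − 1621 + 1124 = 2016 bp
Sorted largest to smallest: 2016, 497 bp.

2016, 497 bp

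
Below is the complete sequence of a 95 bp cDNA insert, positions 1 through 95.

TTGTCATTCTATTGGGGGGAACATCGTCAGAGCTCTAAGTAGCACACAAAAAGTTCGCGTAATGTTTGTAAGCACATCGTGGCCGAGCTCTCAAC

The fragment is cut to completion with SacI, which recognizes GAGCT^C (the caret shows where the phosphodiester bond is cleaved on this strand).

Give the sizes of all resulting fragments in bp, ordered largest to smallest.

55, 34, 6 bp

SacI sites (GAGCTC) start at positions 30, 85.
SacI cuts after base 5 of each site (before the last base), so after positions 34, 89.
Linear molecule, 2 cuts → 3 fragments:
  1–34 → 34 bp
  35–89 → 55 bp
  90–95 → 6 bp
Sorted largest to smallest: 55, 34, 6 bp.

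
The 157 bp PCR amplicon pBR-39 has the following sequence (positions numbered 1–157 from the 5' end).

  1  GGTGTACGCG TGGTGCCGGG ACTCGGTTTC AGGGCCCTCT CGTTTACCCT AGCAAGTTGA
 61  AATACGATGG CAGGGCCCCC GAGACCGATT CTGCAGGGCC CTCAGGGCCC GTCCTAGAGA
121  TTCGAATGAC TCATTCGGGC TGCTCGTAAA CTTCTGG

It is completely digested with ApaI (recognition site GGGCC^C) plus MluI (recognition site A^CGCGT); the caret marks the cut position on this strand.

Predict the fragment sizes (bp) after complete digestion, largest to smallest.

48, 41, 30, 23, 9, 6 bp

ApaI sites (GGGCCC) start at positions 32, 73, 96, 105.
ApaI cuts after base 5 of each site (before the last base), so after positions 36, 77, 100, 109.
The MluI site (ACGCGT) starts at position 6.
MluI cuts after the first base of each site, so after position 6.
Combined cut positions: 6, 36, 77, 100, 109.
Linear molecule, 5 cuts → 6 fragments:
  1–6 → 6 bp
  7–36 → 30 bp
  37–77 → 41 bp
  78–100 → 23 bp
  101–109 → 9 bp
  110–157 → 48 bp
Sorted largest to smallest: 48, 41, 30, 23, 9, 6 bp.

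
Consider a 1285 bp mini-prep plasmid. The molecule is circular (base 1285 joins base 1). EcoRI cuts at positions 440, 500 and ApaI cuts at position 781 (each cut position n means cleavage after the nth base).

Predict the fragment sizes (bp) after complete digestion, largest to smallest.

944, 281, 60 bp

Combined cut positions (sorted): 440, 500, 781.
Circular molecule, 3 cuts → 3 fragments:
  500 − 440 = 60 bp
  781 − 500 = 281 bp
  wrap: 1285 − 781 + 440 = 944 bp
Sorted largest to smallest: 944, 281, 60 bp.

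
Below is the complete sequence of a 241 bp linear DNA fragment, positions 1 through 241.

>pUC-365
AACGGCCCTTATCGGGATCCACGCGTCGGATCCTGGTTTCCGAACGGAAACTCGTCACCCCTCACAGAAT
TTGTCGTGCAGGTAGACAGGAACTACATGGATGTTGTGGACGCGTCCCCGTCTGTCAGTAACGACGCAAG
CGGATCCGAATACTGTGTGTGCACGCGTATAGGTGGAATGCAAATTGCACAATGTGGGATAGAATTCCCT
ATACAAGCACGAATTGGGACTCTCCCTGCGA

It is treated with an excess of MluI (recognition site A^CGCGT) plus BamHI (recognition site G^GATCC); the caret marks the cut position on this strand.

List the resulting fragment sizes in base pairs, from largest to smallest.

82, 78, 32, 21, 15, 7, 6 bp

MluI sites (ACGCGT) start at positions 21, 110, 163.
MluI cuts after the first base of each site, so after positions 21, 110, 163.
BamHI sites (GGATCC) start at positions 15, 28, 142.
BamHI cuts after the first base of each site, so after positions 15, 28, 142.
Combined cut positions: 15, 21, 28, 110, 142, 163.
Linear molecule, 6 cuts → 7 fragments:
  1–15 → 15 bp
  16–21 → 6 bp
  22–28 → 7 bp
  29–110 → 82 bp
  111–142 → 32 bp
  143–163 → 21 bp
  164–241 → 78 bp
Sorted largest to smallest: 82, 78, 32, 21, 15, 7, 6 bp.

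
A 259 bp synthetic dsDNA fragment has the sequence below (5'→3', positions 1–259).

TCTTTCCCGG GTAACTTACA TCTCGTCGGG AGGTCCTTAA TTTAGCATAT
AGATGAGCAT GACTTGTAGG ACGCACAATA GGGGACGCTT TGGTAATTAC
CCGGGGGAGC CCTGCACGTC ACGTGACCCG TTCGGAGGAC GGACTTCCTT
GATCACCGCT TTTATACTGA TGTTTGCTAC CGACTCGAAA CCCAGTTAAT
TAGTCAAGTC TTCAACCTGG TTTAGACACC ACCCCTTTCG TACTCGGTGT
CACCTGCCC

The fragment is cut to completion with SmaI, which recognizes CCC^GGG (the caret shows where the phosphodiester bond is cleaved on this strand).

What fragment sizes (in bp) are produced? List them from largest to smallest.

SmaI sites (CCCGGG) start at positions 6, 100.
SmaI cuts after base 3 of each site, so after positions 8, 102.
Linear molecule, 2 cuts → 3 fragments:
  1–8 → 8 bp
  9–102 → 94 bp
  103–259 → 157 bp
Sorted largest to smallest: 157, 94, 8 bp.

157, 94, 8 bp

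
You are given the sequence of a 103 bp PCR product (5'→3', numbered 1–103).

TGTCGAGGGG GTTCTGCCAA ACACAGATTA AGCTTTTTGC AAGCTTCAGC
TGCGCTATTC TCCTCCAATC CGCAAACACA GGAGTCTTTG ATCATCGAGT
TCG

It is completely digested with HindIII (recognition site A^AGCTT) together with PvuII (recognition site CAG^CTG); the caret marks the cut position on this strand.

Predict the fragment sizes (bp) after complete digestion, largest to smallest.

54, 30, 11, 8 bp

HindIII sites (AAGCTT) start at positions 30, 41.
HindIII cuts after the first base of each site, so after positions 30, 41.
The PvuII site (CAGCTG) starts at position 47.
PvuII cuts after base 3 of each site, so after position 49.
Combined cut positions: 30, 41, 49.
Linear molecule, 3 cuts → 4 fragments:
  1–30 → 30 bp
  31–41 → 11 bp
  42–49 → 8 bp
  50–103 → 54 bp
Sorted largest to smallest: 54, 30, 11, 8 bp.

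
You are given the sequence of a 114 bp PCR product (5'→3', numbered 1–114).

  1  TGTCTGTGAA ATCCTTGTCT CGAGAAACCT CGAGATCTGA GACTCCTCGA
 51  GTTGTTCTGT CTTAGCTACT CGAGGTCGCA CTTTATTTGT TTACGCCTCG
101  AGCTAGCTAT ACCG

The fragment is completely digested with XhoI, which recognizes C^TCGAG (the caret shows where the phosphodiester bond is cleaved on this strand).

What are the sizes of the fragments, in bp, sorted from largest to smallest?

28, 23, 19, 17, 17, 10 bp

XhoI sites (CTCGAG) start at positions 19, 29, 46, 69, 97.
XhoI cuts after the first base of each site, so after positions 19, 29, 46, 69, 97.
Linear molecule, 5 cuts → 6 fragments:
  1–19 → 19 bp
  20–29 → 10 bp
  30–46 → 17 bp
  47–69 → 23 bp
  70–97 → 28 bp
  98–114 → 17 bp
Sorted largest to smallest: 28, 23, 19, 17, 17, 10 bp.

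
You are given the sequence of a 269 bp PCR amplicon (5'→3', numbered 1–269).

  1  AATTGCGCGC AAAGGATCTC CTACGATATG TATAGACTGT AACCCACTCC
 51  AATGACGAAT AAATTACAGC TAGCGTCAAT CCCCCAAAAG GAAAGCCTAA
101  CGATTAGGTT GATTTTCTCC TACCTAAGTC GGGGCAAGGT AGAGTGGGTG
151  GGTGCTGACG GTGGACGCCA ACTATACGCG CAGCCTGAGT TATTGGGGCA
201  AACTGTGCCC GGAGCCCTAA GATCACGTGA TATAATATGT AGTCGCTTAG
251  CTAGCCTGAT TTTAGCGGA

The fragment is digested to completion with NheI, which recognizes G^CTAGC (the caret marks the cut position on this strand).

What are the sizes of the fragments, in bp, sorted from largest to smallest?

NheI sites (GCTAGC) start at positions 69, 250.
NheI cuts after the first base of each site, so after positions 69, 250.
Linear molecule, 2 cuts → 3 fragments:
  1–69 → 69 bp
  70–250 → 181 bp
  251–269 → 19 bp
Sorted largest to smallest: 181, 69, 19 bp.

181, 69, 19 bp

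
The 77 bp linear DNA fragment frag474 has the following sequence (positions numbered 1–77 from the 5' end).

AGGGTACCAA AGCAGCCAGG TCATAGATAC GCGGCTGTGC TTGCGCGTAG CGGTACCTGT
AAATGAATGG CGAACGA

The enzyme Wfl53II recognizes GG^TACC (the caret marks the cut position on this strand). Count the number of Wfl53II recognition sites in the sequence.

2

GGTACC occurs starting at positions 3, 52.
Wfl53II cuts at 2 sites.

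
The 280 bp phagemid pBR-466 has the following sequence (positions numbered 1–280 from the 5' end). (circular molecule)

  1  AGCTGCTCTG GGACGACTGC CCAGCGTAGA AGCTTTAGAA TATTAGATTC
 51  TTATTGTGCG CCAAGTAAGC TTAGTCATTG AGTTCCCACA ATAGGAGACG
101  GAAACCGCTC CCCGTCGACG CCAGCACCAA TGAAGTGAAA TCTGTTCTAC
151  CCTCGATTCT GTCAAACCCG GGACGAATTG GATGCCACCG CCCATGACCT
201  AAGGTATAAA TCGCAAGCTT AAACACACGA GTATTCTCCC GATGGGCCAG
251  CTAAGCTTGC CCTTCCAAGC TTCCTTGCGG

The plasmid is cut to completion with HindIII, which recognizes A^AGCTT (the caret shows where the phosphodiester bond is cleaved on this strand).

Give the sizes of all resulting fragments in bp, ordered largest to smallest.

HindIII sites (AAGCTT) start at positions 30, 67, 215, 253, 267.
HindIII cuts after the first base of each site, so after positions 30, 67, 215, 253, 267.
Circular molecule, 5 cuts → 5 fragments:
  31–67 → 37 bp
  68–215 → 148 bp
  216–253 → 38 bp
  254–267 → 14 bp
  268–280 then 1–30 → 13 + 30 = 43 bp
Sorted largest to smallest: 148, 43, 38, 37, 14 bp.

148, 43, 38, 37, 14 bp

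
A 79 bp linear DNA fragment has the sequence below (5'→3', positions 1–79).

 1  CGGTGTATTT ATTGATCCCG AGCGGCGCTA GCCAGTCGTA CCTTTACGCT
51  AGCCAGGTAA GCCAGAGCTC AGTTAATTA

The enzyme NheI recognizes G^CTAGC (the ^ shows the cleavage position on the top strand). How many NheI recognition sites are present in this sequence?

2

GCTAGC occurs starting at positions 27, 48.
NheI cuts at 2 sites.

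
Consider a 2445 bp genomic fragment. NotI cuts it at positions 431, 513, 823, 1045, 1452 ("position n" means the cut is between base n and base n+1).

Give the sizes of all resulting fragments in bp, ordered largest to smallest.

Linear molecule, 5 cuts → 6 fragments:
  431 − 0 = 431 bp
  513 − 431 = 82 bp
  823 − 513 = 310 bp
  1045 − 823 = 222 bp
  1452 − 1045 = 407 bp
  2445 − 1452 = 993 bp
Sorted largest to smallest: 993, 431, 407, 310, 222, 82 bp.

993, 431, 407, 310, 222, 82 bp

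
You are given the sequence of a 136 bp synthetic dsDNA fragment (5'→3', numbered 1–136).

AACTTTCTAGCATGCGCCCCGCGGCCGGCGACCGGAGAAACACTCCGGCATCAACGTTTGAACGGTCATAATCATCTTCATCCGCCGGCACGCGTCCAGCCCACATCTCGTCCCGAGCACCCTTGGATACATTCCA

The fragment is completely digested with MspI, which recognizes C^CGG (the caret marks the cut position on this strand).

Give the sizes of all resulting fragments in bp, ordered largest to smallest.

51, 40, 25, 13, 7 bp

MspI sites (CCGG) start at positions 25, 32, 45, 85.
MspI cuts after the first base of each site, so after positions 25, 32, 45, 85.
Linear molecule, 4 cuts → 5 fragments:
  1–25 → 25 bp
  26–32 → 7 bp
  33–45 → 13 bp
  46–85 → 40 bp
  86–136 → 51 bp
Sorted largest to smallest: 51, 40, 25, 13, 7 bp.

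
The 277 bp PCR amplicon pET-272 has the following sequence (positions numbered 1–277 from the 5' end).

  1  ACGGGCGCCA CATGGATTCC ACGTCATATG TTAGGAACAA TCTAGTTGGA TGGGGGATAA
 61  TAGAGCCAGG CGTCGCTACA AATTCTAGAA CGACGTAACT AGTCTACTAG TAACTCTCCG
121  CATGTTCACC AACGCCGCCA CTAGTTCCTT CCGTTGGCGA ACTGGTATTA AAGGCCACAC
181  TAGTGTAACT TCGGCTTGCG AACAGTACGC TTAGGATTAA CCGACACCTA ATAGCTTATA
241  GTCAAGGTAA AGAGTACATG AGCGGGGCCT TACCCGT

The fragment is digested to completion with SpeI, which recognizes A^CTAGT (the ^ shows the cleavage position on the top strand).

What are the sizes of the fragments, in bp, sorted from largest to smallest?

SpeI sites (ACTAGT) start at positions 98, 106, 140, 179.
SpeI cuts after the first base of each site, so after positions 98, 106, 140, 179.
Linear molecule, 4 cuts → 5 fragments:
  1–98 → 98 bp
  99–106 → 8 bp
  107–140 → 34 bp
  141–179 → 39 bp
  180–277 → 98 bp
Sorted largest to smallest: 98, 98, 39, 34, 8 bp.

98, 98, 39, 34, 8 bp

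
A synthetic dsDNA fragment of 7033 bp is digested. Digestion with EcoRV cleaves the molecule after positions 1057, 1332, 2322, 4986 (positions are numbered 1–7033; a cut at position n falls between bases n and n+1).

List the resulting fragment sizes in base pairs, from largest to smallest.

Linear molecule, 4 cuts → 5 fragments:
  1057 − 0 = 1057 bp
  1332 − 1057 = 275 bp
  2322 − 1332 = 990 bp
  4986 − 2322 = 2664 bp
  7033 − 4986 = 2047 bp
Sorted largest to smallest: 2664, 2047, 1057, 990, 275 bp.

2664, 2047, 1057, 990, 275 bp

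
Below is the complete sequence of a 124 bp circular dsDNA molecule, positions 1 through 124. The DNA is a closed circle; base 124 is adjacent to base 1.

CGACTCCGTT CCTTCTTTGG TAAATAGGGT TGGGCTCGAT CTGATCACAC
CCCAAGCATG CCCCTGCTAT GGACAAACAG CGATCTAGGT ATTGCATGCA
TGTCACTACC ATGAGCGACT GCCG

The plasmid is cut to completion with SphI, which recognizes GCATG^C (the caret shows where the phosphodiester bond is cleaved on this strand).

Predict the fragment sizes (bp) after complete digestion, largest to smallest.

86, 38 bp

SphI sites (GCATGC) start at positions 56, 94.
SphI cuts after base 5 of each site (before the last base), so after positions 60, 98.
Circular molecule, 2 cuts → 2 fragments:
  61–98 → 38 bp
  99–124 then 1–60 → 26 + 60 = 86 bp
Sorted largest to smallest: 86, 38 bp.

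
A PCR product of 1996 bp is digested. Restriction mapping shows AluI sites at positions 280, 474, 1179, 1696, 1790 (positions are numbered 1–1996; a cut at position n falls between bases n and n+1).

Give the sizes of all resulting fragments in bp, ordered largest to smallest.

Linear molecule, 5 cuts → 6 fragments:
  280 − 0 = 280 bp
  474 − 280 = 194 bp
  1179 − 474 = 705 bp
  1696 − 1179 = 517 bp
  1790 − 1696 = 94 bp
  1996 − 1790 = 206 bp
Sorted largest to smallest: 705, 517, 280, 206, 194, 94 bp.

705, 517, 280, 206, 194, 94 bp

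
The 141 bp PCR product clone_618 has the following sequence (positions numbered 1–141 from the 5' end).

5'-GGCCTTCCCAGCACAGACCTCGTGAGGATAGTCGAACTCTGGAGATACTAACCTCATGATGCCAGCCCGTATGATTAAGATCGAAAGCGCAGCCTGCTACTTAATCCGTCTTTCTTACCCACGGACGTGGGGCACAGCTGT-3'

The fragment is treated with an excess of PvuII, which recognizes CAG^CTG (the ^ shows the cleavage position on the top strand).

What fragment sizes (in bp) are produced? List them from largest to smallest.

The PvuII site (CAGCTG) starts at position 135.
PvuII cuts after base 3 of each site, so after position 137.
Linear molecule, 1 cut → 2 fragments:
  1–137 → 137 bp
  138–141 → 4 bp
Sorted largest to smallest: 137, 4 bp.

137, 4 bp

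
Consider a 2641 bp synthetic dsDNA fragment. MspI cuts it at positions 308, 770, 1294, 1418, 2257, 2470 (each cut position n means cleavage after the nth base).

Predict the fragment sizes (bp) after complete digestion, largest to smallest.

839, 524, 462, 308, 213, 171, 124 bp

Linear molecule, 6 cuts → 7 fragments:
  308 − 0 = 308 bp
  770 − 308 = 462 bp
  1294 − 770 = 524 bp
  1418 − 1294 = 124 bp
  2257 − 1418 = 839 bp
  2470 − 2257 = 213 bp
  2641 − 2470 = 171 bp
Sorted largest to smallest: 839, 524, 462, 308, 213, 171, 124 bp.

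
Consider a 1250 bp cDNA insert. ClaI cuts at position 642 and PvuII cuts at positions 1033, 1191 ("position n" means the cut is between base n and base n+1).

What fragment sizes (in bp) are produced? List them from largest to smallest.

642, 391, 158, 59 bp

Combined cut positions (sorted): 642, 1033, 1191.
Linear molecule, 3 cuts → 4 fragments:
  642 − 0 = 642 bp
  1033 − 642 = 391 bp
  1191 − 1033 = 158 bp
  1250 − 1191 = 59 bp
Sorted largest to smallest: 642, 391, 158, 59 bp.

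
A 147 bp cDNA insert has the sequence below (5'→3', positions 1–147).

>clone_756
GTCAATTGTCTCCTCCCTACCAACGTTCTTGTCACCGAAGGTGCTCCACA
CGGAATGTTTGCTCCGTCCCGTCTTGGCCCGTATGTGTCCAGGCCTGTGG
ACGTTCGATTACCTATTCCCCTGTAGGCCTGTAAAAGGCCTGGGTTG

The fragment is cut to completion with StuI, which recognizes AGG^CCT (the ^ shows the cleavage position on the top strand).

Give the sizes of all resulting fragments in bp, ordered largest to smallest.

StuI sites (AGGCCT) start at positions 91, 125, 136.
StuI cuts after base 3 of each site, so after positions 93, 127, 138.
Linear molecule, 3 cuts → 4 fragments:
  1–93 → 93 bp
  94–127 → 34 bp
  128–138 → 11 bp
  139–147 → 9 bp
Sorted largest to smallest: 93, 34, 11, 9 bp.

93, 34, 11, 9 bp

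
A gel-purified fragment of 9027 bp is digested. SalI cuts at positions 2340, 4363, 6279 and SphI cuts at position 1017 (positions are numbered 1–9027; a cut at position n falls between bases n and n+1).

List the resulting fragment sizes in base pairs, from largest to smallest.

Combined cut positions (sorted): 1017, 2340, 4363, 6279.
Linear molecule, 4 cuts → 5 fragments:
  1017 − 0 = 1017 bp
  2340 − 1017 = 1323 bp
  4363 − 2340 = 2023 bp
  6279 − 4363 = 1916 bp
  9027 − 6279 = 2748 bp
Sorted largest to smallest: 2748, 2023, 1916, 1323, 1017 bp.

2748, 2023, 1916, 1323, 1017 bp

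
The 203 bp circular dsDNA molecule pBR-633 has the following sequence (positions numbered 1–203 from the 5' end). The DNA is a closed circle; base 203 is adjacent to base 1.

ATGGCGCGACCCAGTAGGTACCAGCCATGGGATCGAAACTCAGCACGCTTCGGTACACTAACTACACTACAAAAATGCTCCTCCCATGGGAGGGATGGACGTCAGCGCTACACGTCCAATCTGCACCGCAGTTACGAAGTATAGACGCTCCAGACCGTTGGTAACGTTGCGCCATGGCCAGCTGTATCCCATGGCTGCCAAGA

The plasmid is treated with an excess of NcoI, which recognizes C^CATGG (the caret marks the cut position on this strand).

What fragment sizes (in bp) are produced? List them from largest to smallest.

NcoI sites (CCATGG) start at positions 25, 84, 172, 189.
NcoI cuts after the first base of each site, so after positions 25, 84, 172, 189.
Circular molecule, 4 cuts → 4 fragments:
  26–84 → 59 bp
  85–172 → 88 bp
  173–189 → 17 bp
  190–203 then 1–25 → 14 + 25 = 39 bp
Sorted largest to smallest: 88, 59, 39, 17 bp.

88, 59, 39, 17 bp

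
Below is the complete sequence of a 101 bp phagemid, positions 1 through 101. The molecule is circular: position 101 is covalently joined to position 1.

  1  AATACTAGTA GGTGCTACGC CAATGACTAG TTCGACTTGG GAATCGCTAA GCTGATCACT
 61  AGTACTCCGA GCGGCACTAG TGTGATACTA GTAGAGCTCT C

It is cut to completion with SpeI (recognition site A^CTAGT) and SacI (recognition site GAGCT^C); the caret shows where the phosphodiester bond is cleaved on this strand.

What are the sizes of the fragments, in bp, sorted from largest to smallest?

SpeI sites (ACTAGT) start at positions 4, 26, 58, 76, 87.
SpeI cuts after the first base of each site, so after positions 4, 26, 58, 76, 87.
The SacI site (GAGCTC) starts at position 94.
SacI cuts after base 5 of each site (before the last base), so after position 98.
Combined cut positions: 4, 26, 58, 76, 87, 98.
Circular molecule, 6 cuts → 6 fragments:
  5–26 → 22 bp
  27–58 → 32 bp
  59–76 → 18 bp
  77–87 → 11 bp
  88–98 → 11 bp
  99–101 then 1–4 → 3 + 4 = 7 bp
Sorted largest to smallest: 32, 22, 18, 11, 11, 7 bp.

32, 22, 18, 11, 11, 7 bp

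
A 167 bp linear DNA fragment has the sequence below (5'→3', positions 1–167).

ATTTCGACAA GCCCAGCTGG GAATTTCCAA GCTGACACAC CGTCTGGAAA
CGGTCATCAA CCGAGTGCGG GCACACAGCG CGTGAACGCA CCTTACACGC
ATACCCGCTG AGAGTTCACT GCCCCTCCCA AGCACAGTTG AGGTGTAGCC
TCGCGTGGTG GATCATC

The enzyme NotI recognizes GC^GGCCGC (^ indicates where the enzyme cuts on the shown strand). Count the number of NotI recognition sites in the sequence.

0

No occurrence of GCGGCCGC is present in the sequence.
NotI does not cut: 0 sites.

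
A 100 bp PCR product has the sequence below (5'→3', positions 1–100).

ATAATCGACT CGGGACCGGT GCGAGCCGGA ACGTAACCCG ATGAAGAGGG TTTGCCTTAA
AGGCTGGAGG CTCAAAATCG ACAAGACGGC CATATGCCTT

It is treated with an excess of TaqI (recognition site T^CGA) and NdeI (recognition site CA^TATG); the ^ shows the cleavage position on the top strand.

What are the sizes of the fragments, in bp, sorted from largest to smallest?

TaqI sites (TCGA) start at positions 5, 78.
TaqI cuts after the first base of each site, so after positions 5, 78.
The NdeI site (CATATG) starts at position 91.
NdeI cuts after base 2 of each site, so after position 92.
Combined cut positions: 5, 78, 92.
Linear molecule, 3 cuts → 4 fragments:
  1–5 → 5 bp
  6–78 → 73 bp
  79–92 → 14 bp
  93–100 → 8 bp
Sorted largest to smallest: 73, 14, 8, 5 bp.

73, 14, 8, 5 bp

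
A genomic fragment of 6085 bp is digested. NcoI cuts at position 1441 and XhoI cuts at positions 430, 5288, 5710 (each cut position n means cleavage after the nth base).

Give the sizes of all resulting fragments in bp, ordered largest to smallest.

Combined cut positions (sorted): 430, 1441, 5288, 5710.
Linear molecule, 4 cuts → 5 fragments:
  430 − 0 = 430 bp
  1441 − 430 = 1011 bp
  5288 − 1441 = 3847 bp
  5710 − 5288 = 422 bp
  6085 − 5710 = 375 bp
Sorted largest to smallest: 3847, 1011, 430, 422, 375 bp.

3847, 1011, 430, 422, 375 bp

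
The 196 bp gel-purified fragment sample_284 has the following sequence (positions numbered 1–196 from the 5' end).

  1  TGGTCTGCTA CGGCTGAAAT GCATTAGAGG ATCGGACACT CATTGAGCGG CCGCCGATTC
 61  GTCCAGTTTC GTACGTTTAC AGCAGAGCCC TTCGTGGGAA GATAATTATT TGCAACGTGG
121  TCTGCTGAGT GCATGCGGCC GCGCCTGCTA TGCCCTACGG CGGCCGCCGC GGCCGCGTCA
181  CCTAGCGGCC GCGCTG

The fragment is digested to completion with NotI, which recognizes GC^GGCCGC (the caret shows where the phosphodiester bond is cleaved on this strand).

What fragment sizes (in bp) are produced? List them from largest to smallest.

88, 48, 25, 16, 10, 9 bp

NotI sites (GCGGCCGC) start at positions 47, 135, 160, 169, 185.
NotI cuts after base 2 of each site, so after positions 48, 136, 161, 170, 186.
Linear molecule, 5 cuts → 6 fragments:
  1–48 → 48 bp
  49–136 → 88 bp
  137–161 → 25 bp
  162–170 → 9 bp
  171–186 → 16 bp
  187–196 → 10 bp
Sorted largest to smallest: 88, 48, 25, 16, 10, 9 bp.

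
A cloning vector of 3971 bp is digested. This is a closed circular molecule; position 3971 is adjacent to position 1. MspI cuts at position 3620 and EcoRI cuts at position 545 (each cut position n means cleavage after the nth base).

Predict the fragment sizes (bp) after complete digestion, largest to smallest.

3075, 896 bp

Combined cut positions (sorted): 545, 3620.
Circular molecule, 2 cuts → 2 fragments:
  3620 − 545 = 3075 bp
  wrap: 3971 − 3620 + 545 = 896 bp
Sorted largest to smallest: 3075, 896 bp.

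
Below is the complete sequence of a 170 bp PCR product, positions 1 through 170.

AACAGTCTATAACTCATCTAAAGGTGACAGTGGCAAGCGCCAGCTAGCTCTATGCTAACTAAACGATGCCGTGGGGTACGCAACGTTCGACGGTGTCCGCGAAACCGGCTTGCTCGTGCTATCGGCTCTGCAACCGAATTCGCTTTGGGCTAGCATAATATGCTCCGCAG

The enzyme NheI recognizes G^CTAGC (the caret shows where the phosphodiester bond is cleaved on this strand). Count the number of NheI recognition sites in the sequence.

2

GCTAGC occurs starting at positions 43, 149.
NheI cuts at 2 sites.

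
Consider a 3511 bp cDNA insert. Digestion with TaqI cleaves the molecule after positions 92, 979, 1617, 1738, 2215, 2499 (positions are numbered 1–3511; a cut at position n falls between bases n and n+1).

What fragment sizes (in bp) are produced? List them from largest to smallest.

1012, 887, 638, 477, 284, 121, 92 bp

Linear molecule, 6 cuts → 7 fragments:
  92 − 0 = 92 bp
  979 − 92 = 887 bp
  1617 − 979 = 638 bp
  1738 − 1617 = 121 bp
  2215 − 1738 = 477 bp
  2499 − 2215 = 284 bp
  3511 − 2499 = 1012 bp
Sorted largest to smallest: 1012, 887, 638, 477, 284, 121, 92 bp.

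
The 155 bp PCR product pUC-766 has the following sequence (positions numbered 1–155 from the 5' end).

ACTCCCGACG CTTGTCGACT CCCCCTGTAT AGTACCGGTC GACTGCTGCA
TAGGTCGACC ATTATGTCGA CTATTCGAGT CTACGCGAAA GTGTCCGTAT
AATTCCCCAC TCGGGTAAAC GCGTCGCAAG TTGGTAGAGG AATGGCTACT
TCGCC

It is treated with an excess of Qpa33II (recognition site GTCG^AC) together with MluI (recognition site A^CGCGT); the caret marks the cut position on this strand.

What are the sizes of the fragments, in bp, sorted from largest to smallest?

Qpa33II sites (GTCGAC) start at positions 14, 38, 54, 66.
Qpa33II cuts after base 4 of each site, so after positions 17, 41, 57, 69.
The MluI site (ACGCGT) starts at position 119.
MluI cuts after the first base of each site, so after position 119.
Combined cut positions: 17, 41, 57, 69, 119.
Linear molecule, 5 cuts → 6 fragments:
  1–17 → 17 bp
  18–41 → 24 bp
  42–57 → 16 bp
  58–69 → 12 bp
  70–119 → 50 bp
  120–155 → 36 bp
Sorted largest to smallest: 50, 36, 24, 17, 16, 12 bp.

50, 36, 24, 17, 16, 12 bp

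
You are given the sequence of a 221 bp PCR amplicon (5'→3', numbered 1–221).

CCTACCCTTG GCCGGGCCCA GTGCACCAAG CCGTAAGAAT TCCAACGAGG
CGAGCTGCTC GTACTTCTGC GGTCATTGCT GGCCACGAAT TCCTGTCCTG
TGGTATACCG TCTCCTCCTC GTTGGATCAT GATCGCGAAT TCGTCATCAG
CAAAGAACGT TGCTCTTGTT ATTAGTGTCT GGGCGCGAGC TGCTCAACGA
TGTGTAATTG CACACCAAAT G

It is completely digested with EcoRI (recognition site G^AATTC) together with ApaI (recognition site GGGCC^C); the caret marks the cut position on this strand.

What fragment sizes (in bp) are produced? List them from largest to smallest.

EcoRI sites (GAATTC) start at positions 37, 87, 137.
EcoRI cuts after the first base of each site, so after positions 37, 87, 137.
The ApaI site (GGGCCC) starts at position 14.
ApaI cuts after base 5 of each site (before the last base), so after position 18.
Combined cut positions: 18, 37, 87, 137.
Linear molecule, 4 cuts → 5 fragments:
  1–18 → 18 bp
  19–37 → 19 bp
  38–87 → 50 bp
  88–137 → 50 bp
  138–221 → 84 bp
Sorted largest to smallest: 84, 50, 50, 19, 18 bp.

84, 50, 50, 19, 18 bp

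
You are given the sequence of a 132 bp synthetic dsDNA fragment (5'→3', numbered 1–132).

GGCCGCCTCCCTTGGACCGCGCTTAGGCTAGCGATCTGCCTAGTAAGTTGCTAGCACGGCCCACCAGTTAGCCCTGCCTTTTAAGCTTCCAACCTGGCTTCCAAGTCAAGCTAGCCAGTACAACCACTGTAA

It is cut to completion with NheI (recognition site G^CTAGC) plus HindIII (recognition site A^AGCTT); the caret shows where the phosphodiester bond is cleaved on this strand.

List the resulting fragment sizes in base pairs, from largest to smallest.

33, 27, 27, 23, 22 bp

NheI sites (GCTAGC) start at positions 27, 50, 110.
NheI cuts after the first base of each site, so after positions 27, 50, 110.
The HindIII site (AAGCTT) starts at position 83.
HindIII cuts after the first base of each site, so after position 83.
Combined cut positions: 27, 50, 83, 110.
Linear molecule, 4 cuts → 5 fragments:
  1–27 → 27 bp
  28–50 → 23 bp
  51–83 → 33 bp
  84–110 → 27 bp
  111–132 → 22 bp
Sorted largest to smallest: 33, 27, 27, 23, 22 bp.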